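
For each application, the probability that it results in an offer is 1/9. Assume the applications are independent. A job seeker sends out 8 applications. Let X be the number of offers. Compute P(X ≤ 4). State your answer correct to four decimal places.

0.9993

X ~ Binomial(8, 0.111111); P(X ≤ 4) = Σ C(8,k) p^k (1−p)^(8−k) over k:
  k=0: C(8,0)·0.111111^0·0.888889^8 = 0.389744
  k=1: C(8,1)·0.111111^1·0.888889^7 = 0.389744
  k=2: C(8,2)·0.111111^2·0.888889^6 = 0.170513
  k=3: C(8,3)·0.111111^3·0.888889^5 = 0.042628
  k=4: C(8,4)·0.111111^4·0.888889^4 = 0.006661
Total = 0.999291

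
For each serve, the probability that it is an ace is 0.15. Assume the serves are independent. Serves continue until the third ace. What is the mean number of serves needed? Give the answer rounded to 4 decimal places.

Y = total serves until the third success; negative binomial with r=3, p=0.15.
E[Y] = r / p = 3 / 0.15 = 20.000000

20.0000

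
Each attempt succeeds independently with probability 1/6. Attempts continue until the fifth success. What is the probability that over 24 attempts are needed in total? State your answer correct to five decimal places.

Needing more than 24 attempts ⇔ fewer than 5 successes in the first 24. With X ~ Binomial(24, 0.166667), P(Y > 24) = P(X ≤ 4).
  k=0: C(24,0)·0.166667^0·0.833333^24 = 0.0125791
  k=1: C(24,1)·0.166667^1·0.833333^23 = 0.0603798
  k=2: C(24,2)·0.166667^2·0.833333^22 = 0.1388734
  k=3: C(24,3)·0.166667^3·0.833333^21 = 0.2036810
  k=4: C(24,4)·0.166667^4·0.833333^20 = 0.2138651
P(X ≤ 4) = 0.6293784

0.62938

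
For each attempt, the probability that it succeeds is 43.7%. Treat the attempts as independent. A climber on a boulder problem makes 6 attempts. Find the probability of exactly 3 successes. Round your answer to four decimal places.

X ~ Binomial(n=6, p=0.437).
P(X=3) = C(6,3) · p^3 · (1−p)^3
= 20 · 0.083453 · 0.17845 = 0.297851

0.2979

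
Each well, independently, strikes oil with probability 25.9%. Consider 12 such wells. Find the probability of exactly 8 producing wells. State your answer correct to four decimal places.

0.0030

X ~ Binomial(n=12, p=0.259).
P(X=8) = C(12,8) · p^8 · (1−p)^4
= 495 · 2.0249e-05 · 0.30149 = 0.003022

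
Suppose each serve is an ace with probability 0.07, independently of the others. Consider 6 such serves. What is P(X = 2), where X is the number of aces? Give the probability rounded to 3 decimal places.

0.055

X ~ Binomial(n=6, p=0.07).
P(X=2) = C(6,2) · p^2 · (1−p)^4
= 15 · 0.0049 · 0.74805 = 0.05498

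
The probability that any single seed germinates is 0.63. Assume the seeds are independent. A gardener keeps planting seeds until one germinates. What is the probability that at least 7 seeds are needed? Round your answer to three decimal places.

0.003

Y = number of seeds to the first success; geometric, p = 0.63.
P(Y > 6) = P(first 6 all fail) = (1−p)^6 = 0.00257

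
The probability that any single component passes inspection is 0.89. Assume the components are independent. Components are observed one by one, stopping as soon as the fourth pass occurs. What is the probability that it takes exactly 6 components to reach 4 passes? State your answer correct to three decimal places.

Y = trial on which the fourth success occurs; negative binomial, r=4, p=0.89.
P(Y=6) = C(5,3) · p^4 · (1−p)^2
= 10 · 0.62742 · 0.0121 = 0.07592

0.076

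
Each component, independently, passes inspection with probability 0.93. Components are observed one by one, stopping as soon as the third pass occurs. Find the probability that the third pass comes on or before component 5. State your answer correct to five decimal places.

0.99692

Finishing within 5 components ⇔ at least 3 successes in the first 5. With X ~ Binomial(5, 0.93), P(Y ≤ 5) = 1 − P(X ≤ 2).
  k=0: C(5,0)·0.93^0·0.07^5 = 0.0000017
  k=1: C(5,1)·0.93^1·0.07^4 = 0.0001116
  k=2: C(5,2)·0.93^2·0.07^3 = 0.0029666
1 − 0.0030799 = 0.9969201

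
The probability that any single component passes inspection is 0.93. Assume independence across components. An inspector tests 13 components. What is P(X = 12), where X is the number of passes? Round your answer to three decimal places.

0.381

X ~ Binomial(n=13, p=0.93).
P(X=12) = C(13,12) · p^12 · (1−p)^1
= 13 · 0.4186 · 0.07 = 0.38092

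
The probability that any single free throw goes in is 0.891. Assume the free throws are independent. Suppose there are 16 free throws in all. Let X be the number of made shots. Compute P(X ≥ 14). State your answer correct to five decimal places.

X ~ Binomial(16, 0.891); P(X ≥ 14) = Σ C(16,k) p^k (1−p)^(16−k) over k:
  k=14: C(16,14)·0.891^14·0.109^2 = 0.2833493
  k=15: C(16,15)·0.891^15·0.109^1 = 0.3088247
  k=16: C(16,16)·0.891^16·0.109^0 = 0.1577768
Total = 0.7499508

0.74995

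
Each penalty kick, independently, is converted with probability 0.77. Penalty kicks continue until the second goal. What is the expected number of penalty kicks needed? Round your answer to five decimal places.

2.59740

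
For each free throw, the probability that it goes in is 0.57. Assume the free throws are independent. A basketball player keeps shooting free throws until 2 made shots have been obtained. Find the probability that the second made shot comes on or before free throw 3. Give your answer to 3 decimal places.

0.604

Finishing within 3 free throws ⇔ at least 2 successes in the first 3. With X ~ Binomial(3, 0.57), P(Y ≤ 3) = 1 − P(X ≤ 1).
  k=0: C(3,0)·0.57^0·0.43^3 = 0.07951
  k=1: C(3,1)·0.57^1·0.43^2 = 0.31618
1 − 0.39569 = 0.60431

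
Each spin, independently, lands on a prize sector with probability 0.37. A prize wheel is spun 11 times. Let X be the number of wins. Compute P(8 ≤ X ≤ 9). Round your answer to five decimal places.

X ~ Binomial(11, 0.37); P(8 ≤ X ≤ 9) = Σ C(11,k) p^k (1−p)^(11−k) over k:
  k=8: C(11,8)·0.37^8·0.63^3 = 0.0144917
  k=9: C(11,9)·0.37^9·0.63^2 = 0.0028370
Total = 0.0173287

0.01733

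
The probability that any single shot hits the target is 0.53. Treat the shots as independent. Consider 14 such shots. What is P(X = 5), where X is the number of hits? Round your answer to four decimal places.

0.0937

X ~ Binomial(n=14, p=0.53).
P(X=5) = C(14,5) · p^5 · (1−p)^9
= 2002 · 0.04182 · 0.0011191 = 0.093697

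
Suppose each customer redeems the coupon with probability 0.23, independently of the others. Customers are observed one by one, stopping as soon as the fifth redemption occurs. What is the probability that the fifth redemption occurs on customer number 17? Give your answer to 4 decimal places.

0.0509

Y = trial on which the fifth success occurs; negative binomial, r=5, p=0.23.
P(Y=17) = C(16,4) · p^5 · (1−p)^12
= 1820 · 0.00064363 · 0.04344 = 0.050886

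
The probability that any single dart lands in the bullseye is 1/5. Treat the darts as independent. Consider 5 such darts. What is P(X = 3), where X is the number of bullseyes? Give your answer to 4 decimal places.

0.0512

X ~ Binomial(n=5, p=0.20).
P(X=3) = C(5,3) · p^3 · (1−p)^2
= 10 · 0.008 · 0.64 = 0.051200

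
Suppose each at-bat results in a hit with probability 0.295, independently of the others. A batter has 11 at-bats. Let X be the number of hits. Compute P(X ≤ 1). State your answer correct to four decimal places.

X ~ Binomial(11, 0.295); P(X ≤ 1) = Σ C(11,k) p^k (1−p)^(11−k) over k:
  k=0: C(11,0)·0.295^0·0.705^11 = 0.021384
  k=1: C(11,1)·0.295^1·0.705^10 = 0.098425
Total = 0.119809

0.1198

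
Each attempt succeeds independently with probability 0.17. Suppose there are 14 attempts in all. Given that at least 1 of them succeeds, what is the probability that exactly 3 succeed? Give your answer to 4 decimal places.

X ~ Binomial(14, 0.17). Want P(X=3 | X≥1) = P(X=3) / P(X≥1).
P(X=3) = C(14,3)·0.17^3·0.83^11 = 0.230307
P(X≥1) = 1 − 0.073637 = 0.926363
Ratio = 0.230307 / 0.926363 = 0.248614

0.2486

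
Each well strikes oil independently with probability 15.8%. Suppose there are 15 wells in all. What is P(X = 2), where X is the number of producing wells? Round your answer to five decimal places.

0.28026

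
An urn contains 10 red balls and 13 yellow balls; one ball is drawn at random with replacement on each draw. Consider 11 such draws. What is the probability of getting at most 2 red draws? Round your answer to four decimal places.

0.0790

X ~ Binomial(11, 0.434783); P(X ≤ 2) = Σ C(11,k) p^k (1−p)^(11−k) over k:
  k=0: C(11,0)·0.434783^0·0.565217^11 = 0.001881
  k=1: C(11,1)·0.434783^1·0.565217^10 = 0.015915
  k=2: C(11,2)·0.434783^2·0.565217^9 = 0.061213
Total = 0.079010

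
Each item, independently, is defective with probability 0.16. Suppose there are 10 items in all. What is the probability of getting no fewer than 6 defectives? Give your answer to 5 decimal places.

0.00196

X ~ Binomial(10, 0.16); P(X ≥ 6) = Σ C(10,k) p^k (1−p)^(10−k) over k:
  k=6: C(10,6)·0.16^6·0.84^4 = 0.0017541
  k=7: C(10,7)·0.16^7·0.84^3 = 0.0001909
  k=8: C(10,8)·0.16^8·0.84^2 = 0.0000136
  k=9: C(10,9)·0.16^9·0.84^1 = 0.0000006
  k=10: C(10,10)·0.16^10·0.84^0 = 0.0000000
Total = 0.0019593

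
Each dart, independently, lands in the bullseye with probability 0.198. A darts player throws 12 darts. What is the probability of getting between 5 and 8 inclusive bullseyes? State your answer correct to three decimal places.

X ~ Binomial(12, 0.198); P(5 ≤ X ≤ 8) = Σ C(12,k) p^k (1−p)^(12−k) over k:
  k=5: C(12,5)·0.198^5·0.802^7 = 0.05144
  k=6: C(12,6)·0.198^6·0.802^6 = 0.01482
  k=7: C(12,7)·0.198^7·0.802^5 = 0.00314
  k=8: C(12,8)·0.198^8·0.802^4 = 0.00048
Total = 0.06987

0.070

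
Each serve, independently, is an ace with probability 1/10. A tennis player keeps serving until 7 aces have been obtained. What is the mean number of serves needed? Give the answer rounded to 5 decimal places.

Y = total serves until the seventh success; negative binomial with r=7, p=0.10.
E[Y] = r / p = 7 / 0.10 = 70.0000000

70.00000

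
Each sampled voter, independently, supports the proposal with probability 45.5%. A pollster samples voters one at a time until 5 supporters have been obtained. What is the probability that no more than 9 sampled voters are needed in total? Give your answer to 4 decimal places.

0.3904

Finishing within 9 sampled voters ⇔ at least 5 successes in the first 9. With X ~ Binomial(9, 0.455), P(Y ≤ 9) = 1 − P(X ≤ 4).
  k=0: C(9,0)·0.455^0·0.545^9 = 0.004242
  k=1: C(9,1)·0.455^1·0.545^8 = 0.031873
  k=2: C(9,2)·0.455^2·0.545^7 = 0.106439
  k=3: C(9,3)·0.455^3·0.545^6 = 0.207344
  k=4: C(9,4)·0.455^4·0.545^5 = 0.259656
1 − 0.609555 = 0.390445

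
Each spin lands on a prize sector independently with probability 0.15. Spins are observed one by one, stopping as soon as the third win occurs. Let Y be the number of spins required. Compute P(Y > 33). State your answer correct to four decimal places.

Needing more than 33 spins ⇔ fewer than 3 successes in the first 33. With X ~ Binomial(33, 0.15), P(Y > 33) = P(X ≤ 2).
  k=0: C(33,0)·0.15^0·0.85^33 = 0.004686
  k=1: C(33,1)·0.15^1·0.85^32 = 0.027290
  k=2: C(33,2)·0.15^2·0.85^31 = 0.077055
P(X ≤ 2) = 0.109032

0.1090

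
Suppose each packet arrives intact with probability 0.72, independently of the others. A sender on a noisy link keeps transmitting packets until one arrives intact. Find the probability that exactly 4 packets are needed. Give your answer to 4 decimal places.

Geometric (trials to first success), p = 0.72.
P(Y = 4) = (1−p)^3 · p = 0.021952 · 0.72 = 0.015805

0.0158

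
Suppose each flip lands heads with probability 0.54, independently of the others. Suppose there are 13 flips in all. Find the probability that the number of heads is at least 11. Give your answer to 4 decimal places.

X ~ Binomial(13, 0.54); P(X ≥ 11) = Σ C(13,k) p^k (1−p)^(13−k) over k:
  k=11: C(13,11)·0.54^11·0.46^2 = 0.018791
  k=12: C(13,12)·0.54^12·0.46^1 = 0.003676
  k=13: C(13,13)·0.54^13·0.46^0 = 0.000332
Total = 0.022799

0.0228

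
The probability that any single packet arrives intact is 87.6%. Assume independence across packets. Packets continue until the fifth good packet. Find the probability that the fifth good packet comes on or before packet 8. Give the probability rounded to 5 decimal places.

Finishing within 8 packets ⇔ at least 5 successes in the first 8. With X ~ Binomial(8, 0.876), P(Y ≤ 8) = 1 − P(X ≤ 4).
  k=0: C(8,0)·0.876^0·0.124^8 = 0.0000001
  k=1: C(8,1)·0.876^1·0.124^7 = 0.0000032
  k=2: C(8,2)·0.876^2·0.124^6 = 0.0000781
  k=3: C(8,3)·0.876^3·0.124^5 = 0.0011036
  k=4: C(8,4)·0.876^4·0.124^4 = 0.0097454
1 − 0.0109304 = 0.9890696

0.98907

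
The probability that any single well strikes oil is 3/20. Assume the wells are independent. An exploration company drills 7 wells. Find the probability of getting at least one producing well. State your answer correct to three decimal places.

0.679

P(at least one) = 1 − P(none) = 1 − (1 − 0.15)^7
= 1 − 0.32058 = 0.67942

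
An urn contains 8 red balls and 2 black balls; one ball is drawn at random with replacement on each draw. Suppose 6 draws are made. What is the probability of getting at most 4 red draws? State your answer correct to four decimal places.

0.3446

X ~ Binomial(6, 0.80); P(X ≤ 4) = Σ C(6,k) p^k (1−p)^(6−k) over k:
  k=0: C(6,0)·0.80^0·0.20^6 = 0.000064
  k=1: C(6,1)·0.80^1·0.20^5 = 0.001536
  k=2: C(6,2)·0.80^2·0.20^4 = 0.015360
  k=3: C(6,3)·0.80^3·0.20^3 = 0.081920
  k=4: C(6,4)·0.80^4·0.20^2 = 0.245760
Total = 0.344640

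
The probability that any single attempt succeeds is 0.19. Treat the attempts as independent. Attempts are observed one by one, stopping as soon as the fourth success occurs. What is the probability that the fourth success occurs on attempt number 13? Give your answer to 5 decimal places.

0.04303

Y = trial on which the fourth success occurs; negative binomial, r=4, p=0.19.
P(Y=13) = C(12,3) · p^4 · (1−p)^9
= 220 · 0.0013032 · 0.15009 = 0.0430331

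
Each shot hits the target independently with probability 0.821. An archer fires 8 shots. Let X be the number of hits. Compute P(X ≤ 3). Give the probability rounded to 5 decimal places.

0.00636

X ~ Binomial(8, 0.821); P(X ≤ 3) = Σ C(8,k) p^k (1−p)^(8−k) over k:
  k=0: C(8,0)·0.821^0·0.179^8 = 0.0000011
  k=1: C(8,1)·0.821^1·0.179^7 = 0.0000387
  k=2: C(8,2)·0.821^2·0.179^6 = 0.0006208
  k=3: C(8,3)·0.821^3·0.179^5 = 0.0056949
Total = 0.0063554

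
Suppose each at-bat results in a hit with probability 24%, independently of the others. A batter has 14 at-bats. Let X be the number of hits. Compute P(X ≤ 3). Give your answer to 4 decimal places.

X ~ Binomial(14, 0.24); P(X ≤ 3) = Σ C(14,k) p^k (1−p)^(14−k) over k:
  k=0: C(14,0)·0.24^0·0.76^14 = 0.021448
  k=1: C(14,1)·0.24^1·0.76^13 = 0.094823
  k=2: C(14,2)·0.24^2·0.76^12 = 0.194638
  k=3: C(14,3)·0.24^3·0.76^11 = 0.245858
Total = 0.556768

0.5568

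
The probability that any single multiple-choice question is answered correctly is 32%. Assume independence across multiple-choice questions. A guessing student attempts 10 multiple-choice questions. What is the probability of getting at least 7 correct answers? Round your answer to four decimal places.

X ~ Binomial(10, 0.32); P(X ≥ 7) = Σ C(10,k) p^k (1−p)^(10−k) over k:
  k=7: C(10,7)·0.32^7·0.68^3 = 0.012965
  k=8: C(10,8)·0.32^8·0.68^2 = 0.002288
  k=9: C(10,9)·0.32^9·0.68^1 = 0.000239
  k=10: C(10,10)·0.32^10·0.68^0 = 0.000011
Total = 0.015503

0.0155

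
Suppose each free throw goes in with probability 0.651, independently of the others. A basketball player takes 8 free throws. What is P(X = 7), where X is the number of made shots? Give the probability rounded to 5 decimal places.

0.13835

X ~ Binomial(n=8, p=0.651).
P(X=7) = C(8,7) · p^7 · (1−p)^1
= 8 · 0.049553 · 0.349 = 0.1383510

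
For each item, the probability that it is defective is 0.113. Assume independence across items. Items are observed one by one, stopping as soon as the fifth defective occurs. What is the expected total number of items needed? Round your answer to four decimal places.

Y = total items until the fifth success; negative binomial with r=5, p=0.113.
E[Y] = r / p = 5 / 0.113 = 44.247788

44.2478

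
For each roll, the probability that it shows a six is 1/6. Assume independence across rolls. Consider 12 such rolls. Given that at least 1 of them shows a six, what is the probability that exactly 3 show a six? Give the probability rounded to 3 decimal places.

X ~ Binomial(12, 0.166667). Want P(X=3 | X≥1) = P(X=3) / P(X≥1).
P(X=3) = C(12,3)·0.166667^3·0.833333^9 = 0.19740
P(X≥1) = 1 − 0.11216 = 0.88784
Ratio = 0.19740 / 0.88784 = 0.22233

0.222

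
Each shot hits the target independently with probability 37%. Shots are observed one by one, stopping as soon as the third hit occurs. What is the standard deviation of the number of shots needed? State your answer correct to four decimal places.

Y = total shots until the third success; negative binomial with r=3, p=0.37.
SD(Y) = √[r(1−p)/p²] = √(13.805698) = 3.715602

3.7156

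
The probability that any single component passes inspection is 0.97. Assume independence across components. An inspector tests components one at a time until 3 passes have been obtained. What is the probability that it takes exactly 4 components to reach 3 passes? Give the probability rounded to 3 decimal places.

0.082

Y = trial on which the third success occurs; negative binomial, r=3, p=0.97.
P(Y=4) = C(3,2) · p^3 · (1−p)^1
= 3 · 0.91267 · 0.03 = 0.08214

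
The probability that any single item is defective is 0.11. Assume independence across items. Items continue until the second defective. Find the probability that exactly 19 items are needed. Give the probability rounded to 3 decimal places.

Y = trial on which the second success occurs; negative binomial, r=2, p=0.11.
P(Y=19) = C(18,1) · p^2 · (1−p)^17
= 18 · 0.0121 · 0.13792 = 0.03004

0.030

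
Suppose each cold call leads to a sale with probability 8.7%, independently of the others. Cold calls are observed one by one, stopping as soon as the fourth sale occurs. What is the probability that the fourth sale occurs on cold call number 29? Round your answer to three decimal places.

0.019

Y = trial on which the fourth success occurs; negative binomial, r=4, p=0.087.
P(Y=29) = C(28,3) · p^4 · (1−p)^25
= 3276 · 5.729e-05 · 0.10275 = 0.01928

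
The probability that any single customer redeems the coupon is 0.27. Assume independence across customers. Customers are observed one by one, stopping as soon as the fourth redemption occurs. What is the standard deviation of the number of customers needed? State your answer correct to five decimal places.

Y = total customers until the fourth success; negative binomial with r=4, p=0.27.
SD(Y) = √[r(1−p)/p²] = √(40.0548697) = 6.3288917

6.32889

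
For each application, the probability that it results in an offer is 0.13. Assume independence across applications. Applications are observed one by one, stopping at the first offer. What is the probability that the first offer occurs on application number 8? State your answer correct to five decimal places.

Geometric (trials to first success), p = 0.13.
P(Y = 8) = (1−p)^7 · p = 0.37725 · 0.13 = 0.0490431

0.04904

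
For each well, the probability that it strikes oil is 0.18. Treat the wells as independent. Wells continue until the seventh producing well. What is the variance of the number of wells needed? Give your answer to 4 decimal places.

177.1605

Y = total wells until the seventh success; negative binomial with r=7, p=0.18.
Var(Y) = r(1−p)/p² = 7·0.82 / 0.18² = 177.160494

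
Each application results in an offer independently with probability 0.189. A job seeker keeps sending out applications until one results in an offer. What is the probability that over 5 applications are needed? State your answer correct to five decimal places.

0.35084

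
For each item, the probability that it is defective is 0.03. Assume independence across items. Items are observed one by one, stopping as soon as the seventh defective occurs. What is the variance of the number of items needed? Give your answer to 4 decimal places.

7544.4444

Y = total items until the seventh success; negative binomial with r=7, p=0.03.
Var(Y) = r(1−p)/p² = 7·0.97 / 0.03² = 7544.444444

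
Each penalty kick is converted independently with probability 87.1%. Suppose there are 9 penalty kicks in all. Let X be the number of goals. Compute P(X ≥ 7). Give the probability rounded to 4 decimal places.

0.9009

X ~ Binomial(9, 0.871); P(X ≥ 7) = Σ C(9,k) p^k (1−p)^(9−k) over k:
  k=7: C(9,7)·0.871^7·0.129^2 = 0.227829
  k=8: C(9,8)·0.871^8·0.129^1 = 0.384572
  k=9: C(9,9)·0.871^9·0.129^0 = 0.288512
Total = 0.900913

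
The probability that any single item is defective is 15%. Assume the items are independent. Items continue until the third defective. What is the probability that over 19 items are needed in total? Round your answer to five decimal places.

Needing more than 19 items ⇔ fewer than 3 successes in the first 19. With X ~ Binomial(19, 0.15), P(Y > 19) = P(X ≤ 2).
  k=0: C(19,0)·0.15^0·0.85^19 = 0.0455994
  k=1: C(19,1)·0.15^1·0.85^18 = 0.1528923
  k=2: C(19,2)·0.15^2·0.85^17 = 0.2428289
P(X ≤ 2) = 0.4413206

0.44132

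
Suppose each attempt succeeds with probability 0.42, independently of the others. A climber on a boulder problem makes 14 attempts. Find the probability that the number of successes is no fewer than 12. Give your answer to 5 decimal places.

X ~ Binomial(14, 0.42); P(X ≥ 12) = Σ C(14,k) p^k (1−p)^(14−k) over k:
  k=12: C(14,12)·0.42^12·0.58^2 = 0.0009223
  k=13: C(14,13)·0.42^13·0.58^1 = 0.0001028
  k=14: C(14,14)·0.42^14·0.58^0 = 0.0000053
Total = 0.0010304

0.00103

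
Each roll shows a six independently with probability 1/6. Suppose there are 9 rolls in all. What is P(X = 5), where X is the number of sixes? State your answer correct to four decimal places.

X ~ Binomial(n=9, p=0.166667).
P(X=5) = C(9,5) · p^5 · (1−p)^4
= 126 · 0.0001286 · 0.48225 = 0.007814

0.0078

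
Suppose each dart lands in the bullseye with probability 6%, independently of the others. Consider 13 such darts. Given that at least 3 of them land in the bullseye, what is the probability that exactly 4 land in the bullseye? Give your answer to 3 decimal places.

X ~ Binomial(13, 0.06). Want P(X=4 | X≥3) = P(X=4) / P(X≥3).
P(X=4) = C(13,4)·0.06^4·0.94^9 = 0.00531
P(X≥3) = 1 − 0.44737 − 0.37122 − 0.14217 = 0.03925
Ratio = 0.00531 / 0.03925 = 0.13528

0.135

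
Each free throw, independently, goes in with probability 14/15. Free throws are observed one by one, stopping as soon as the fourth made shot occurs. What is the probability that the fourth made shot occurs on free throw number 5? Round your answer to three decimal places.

Y = trial on which the fourth success occurs; negative binomial, r=4, p=0.933333.
P(Y=5) = C(4,3) · p^4 · (1−p)^1
= 4 · 0.75883 · 0.066667 = 0.20236

0.202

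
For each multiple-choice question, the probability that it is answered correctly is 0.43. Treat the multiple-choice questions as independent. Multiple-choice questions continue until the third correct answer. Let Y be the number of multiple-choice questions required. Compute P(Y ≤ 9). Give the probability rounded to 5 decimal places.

Finishing within 9 multiple-choice questions ⇔ at least 3 successes in the first 9. With X ~ Binomial(9, 0.43), P(Y ≤ 9) = 1 − P(X ≤ 2).
  k=0: C(9,0)·0.43^0·0.57^9 = 0.0063515
  k=1: C(9,1)·0.43^1·0.57^8 = 0.0431231
  k=2: C(9,2)·0.43^2·0.57^7 = 0.1301258
1 − 0.1796003 = 0.8203997

0.82040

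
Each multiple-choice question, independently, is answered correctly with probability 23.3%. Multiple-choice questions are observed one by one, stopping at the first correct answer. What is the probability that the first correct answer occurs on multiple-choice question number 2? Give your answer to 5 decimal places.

Geometric (trials to first success), p = 0.233.
P(Y = 2) = (1−p)^1 · p = 0.767 · 0.233 = 0.1787110

0.17871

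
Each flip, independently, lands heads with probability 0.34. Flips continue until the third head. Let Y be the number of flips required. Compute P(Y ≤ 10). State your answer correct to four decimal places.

Finishing within 10 flips ⇔ at least 3 successes in the first 10. With X ~ Binomial(10, 0.34), P(Y ≤ 10) = 1 − P(X ≤ 2).
  k=0: C(10,0)·0.34^0·0.66^10 = 0.015683
  k=1: C(10,1)·0.34^1·0.66^9 = 0.080793
  k=2: C(10,2)·0.34^2·0.66^8 = 0.187293
1 − 0.283770 = 0.716230

0.7162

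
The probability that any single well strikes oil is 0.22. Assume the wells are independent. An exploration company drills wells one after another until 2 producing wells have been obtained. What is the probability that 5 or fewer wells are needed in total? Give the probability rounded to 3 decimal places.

0.304

Finishing within 5 wells ⇔ at least 2 successes in the first 5. With X ~ Binomial(5, 0.22), P(Y ≤ 5) = 1 − P(X ≤ 1).
  k=0: C(5,0)·0.22^0·0.78^5 = 0.28872
  k=1: C(5,1)·0.22^1·0.78^4 = 0.40717
1 − 0.69588 = 0.30412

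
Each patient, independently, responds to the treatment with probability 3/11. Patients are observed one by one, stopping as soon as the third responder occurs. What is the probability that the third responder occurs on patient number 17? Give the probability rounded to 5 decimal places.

0.02819

Y = trial on which the third success occurs; negative binomial, r=3, p=0.272727.
P(Y=17) = C(16,2) · p^3 · (1−p)^14
= 120 · 0.020285 · 0.011581 = 0.0281922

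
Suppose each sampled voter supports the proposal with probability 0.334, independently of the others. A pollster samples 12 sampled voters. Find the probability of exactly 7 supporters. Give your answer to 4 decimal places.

X ~ Binomial(n=12, p=0.334).
P(X=7) = C(12,7) · p^7 · (1−p)^5
= 792 · 0.00046369 · 0.13103 = 0.048120

0.0481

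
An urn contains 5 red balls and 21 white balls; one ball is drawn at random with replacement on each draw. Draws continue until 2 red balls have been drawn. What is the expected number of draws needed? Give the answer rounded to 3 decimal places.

10.400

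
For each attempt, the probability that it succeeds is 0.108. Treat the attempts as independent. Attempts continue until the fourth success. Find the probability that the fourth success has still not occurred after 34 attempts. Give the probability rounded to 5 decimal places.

Needing more than 34 attempts ⇔ fewer than 4 successes in the first 34. With X ~ Binomial(34, 0.108), P(Y > 34) = P(X ≤ 3).
  k=0: C(34,0)·0.108^0·0.892^34 = 0.0205308
  k=1: C(34,1)·0.108^1·0.892^33 = 0.0845168
  k=2: C(34,2)·0.108^2·0.892^32 = 0.1688440
  k=3: C(34,3)·0.108^3·0.892^31 = 0.2180587
P(X ≤ 3) = 0.4919502

0.49195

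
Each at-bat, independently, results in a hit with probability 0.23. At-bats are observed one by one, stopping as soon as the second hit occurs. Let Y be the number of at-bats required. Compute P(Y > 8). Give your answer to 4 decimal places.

Needing more than 8 at-bats ⇔ fewer than 2 successes in the first 8. With X ~ Binomial(8, 0.23), P(Y > 8) = P(X ≤ 1).
  k=0: C(8,0)·0.23^0·0.77^8 = 0.123574
  k=1: C(8,1)·0.23^1·0.77^7 = 0.295293
P(X ≤ 1) = 0.418866

0.4189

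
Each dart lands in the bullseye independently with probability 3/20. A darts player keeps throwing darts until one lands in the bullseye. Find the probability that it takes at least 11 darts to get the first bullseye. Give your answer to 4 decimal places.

Y = number of darts to the first success; geometric, p = 0.15.
P(Y > 10) = P(first 10 all fail) = (1−p)^10 = 0.196874

0.1969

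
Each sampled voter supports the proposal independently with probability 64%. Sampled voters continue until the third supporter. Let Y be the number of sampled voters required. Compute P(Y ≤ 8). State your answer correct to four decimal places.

Finishing within 8 sampled voters ⇔ at least 3 successes in the first 8. With X ~ Binomial(8, 0.64), P(Y ≤ 8) = 1 − P(X ≤ 2).
  k=0: C(8,0)·0.64^0·0.36^8 = 0.000282
  k=1: C(8,1)·0.64^1·0.36^7 = 0.004012
  k=2: C(8,2)·0.64^2·0.36^6 = 0.024965
1 − 0.029259 = 0.970741

0.9707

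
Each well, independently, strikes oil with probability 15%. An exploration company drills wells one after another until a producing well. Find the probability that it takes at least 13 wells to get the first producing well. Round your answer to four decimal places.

Y = number of wells to the first success; geometric, p = 0.15.
P(Y > 12) = P(first 12 all fail) = (1−p)^12 = 0.142242

0.1422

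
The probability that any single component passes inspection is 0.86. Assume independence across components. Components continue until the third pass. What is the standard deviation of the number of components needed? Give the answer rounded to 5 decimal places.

0.75357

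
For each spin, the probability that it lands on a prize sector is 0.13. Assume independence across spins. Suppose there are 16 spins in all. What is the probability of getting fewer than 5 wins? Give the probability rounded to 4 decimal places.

X ~ Binomial(16, 0.13); P(X ≤ 4) = Σ C(16,k) p^k (1−p)^(16−k) over k:
  k=0: C(16,0)·0.13^0·0.87^16 = 0.107723
  k=1: C(16,1)·0.13^1·0.87^15 = 0.257544
  k=2: C(16,2)·0.13^2·0.87^14 = 0.288627
  k=3: C(16,3)·0.13^3·0.87^13 = 0.201265
  k=4: C(16,4)·0.13^4·0.87^12 = 0.097741
Total = 0.952901

0.9529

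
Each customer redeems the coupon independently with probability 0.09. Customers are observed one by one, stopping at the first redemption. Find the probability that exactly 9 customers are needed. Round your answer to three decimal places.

Geometric (trials to first success), p = 0.09.
P(Y = 9) = (1−p)^8 · p = 0.47025 · 0.09 = 0.04232

0.042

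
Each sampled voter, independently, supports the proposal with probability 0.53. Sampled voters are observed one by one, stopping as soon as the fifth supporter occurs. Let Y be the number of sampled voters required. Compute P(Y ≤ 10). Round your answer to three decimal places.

Finishing within 10 sampled voters ⇔ at least 5 successes in the first 10. With X ~ Binomial(10, 0.53), P(Y ≤ 10) = 1 − P(X ≤ 4).
  k=0: C(10,0)·0.53^0·0.47^10 = 0.00053
  k=1: C(10,1)·0.53^1·0.47^9 = 0.00593
  k=2: C(10,2)·0.53^2·0.47^8 = 0.03010
  k=3: C(10,3)·0.53^3·0.47^7 = 0.09051
  k=4: C(10,4)·0.53^4·0.47^6 = 0.17861
1 − 0.30568 = 0.69432

0.694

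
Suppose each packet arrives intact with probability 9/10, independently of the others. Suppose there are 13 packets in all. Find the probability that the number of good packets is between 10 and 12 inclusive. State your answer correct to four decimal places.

0.7117

X ~ Binomial(13, 0.90); P(10 ≤ X ≤ 12) = Σ C(13,k) p^k (1−p)^(13−k) over k:
  k=10: C(13,10)·0.90^10·0.10^3 = 0.099722
  k=11: C(13,11)·0.90^11·0.10^2 = 0.244772
  k=12: C(13,12)·0.90^12·0.10^1 = 0.367158
Total = 0.711653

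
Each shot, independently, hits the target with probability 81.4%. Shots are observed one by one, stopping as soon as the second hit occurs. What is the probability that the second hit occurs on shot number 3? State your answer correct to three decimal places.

0.246

Y = trial on which the second success occurs; negative binomial, r=2, p=0.814.
P(Y=3) = C(2,1) · p^2 · (1−p)^1
= 2 · 0.6626 · 0.186 = 0.24649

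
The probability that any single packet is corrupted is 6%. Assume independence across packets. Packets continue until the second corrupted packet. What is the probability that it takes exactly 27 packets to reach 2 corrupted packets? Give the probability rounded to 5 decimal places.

Y = trial on which the second success occurs; negative binomial, r=2, p=0.06.
P(Y=27) = C(26,1) · p^2 · (1−p)^25
= 26 · 0.0036 · 0.21291 = 0.0199284

0.01993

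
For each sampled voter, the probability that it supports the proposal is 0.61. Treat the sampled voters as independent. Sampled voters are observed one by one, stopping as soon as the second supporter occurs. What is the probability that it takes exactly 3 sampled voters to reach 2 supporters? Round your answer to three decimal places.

Y = trial on which the second success occurs; negative binomial, r=2, p=0.61.
P(Y=3) = C(2,1) · p^2 · (1−p)^1
= 2 · 0.3721 · 0.39 = 0.29024

0.290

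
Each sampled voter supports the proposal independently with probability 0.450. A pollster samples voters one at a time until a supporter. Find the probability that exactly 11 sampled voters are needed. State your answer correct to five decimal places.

Geometric (trials to first success), p = 0.45.
P(Y = 11) = (1−p)^10 · p = 0.002533 · 0.45 = 0.0011398

0.00114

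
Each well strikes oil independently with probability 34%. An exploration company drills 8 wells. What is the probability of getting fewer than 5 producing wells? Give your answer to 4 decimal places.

X ~ Binomial(8, 0.34); P(X ≤ 4) = Σ C(8,k) p^k (1−p)^(8−k) over k:
  k=0: C(8,0)·0.34^0·0.66^8 = 0.036004
  k=1: C(8,1)·0.34^1·0.66^7 = 0.148380
  k=2: C(8,2)·0.34^2·0.66^6 = 0.267534
  k=3: C(8,3)·0.34^3·0.66^5 = 0.275641
  k=4: C(8,4)·0.34^4·0.66^4 = 0.177496
Total = 0.905057

0.9051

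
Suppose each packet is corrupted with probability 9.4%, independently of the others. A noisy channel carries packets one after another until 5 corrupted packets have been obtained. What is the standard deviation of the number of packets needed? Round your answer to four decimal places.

22.6423

Y = total packets until the fifth success; negative binomial with r=5, p=0.094.
SD(Y) = √[r(1−p)/p²] = √(512.675419) = 22.642337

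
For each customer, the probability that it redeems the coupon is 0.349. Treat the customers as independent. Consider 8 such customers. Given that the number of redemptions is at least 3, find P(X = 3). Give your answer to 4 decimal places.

0.4885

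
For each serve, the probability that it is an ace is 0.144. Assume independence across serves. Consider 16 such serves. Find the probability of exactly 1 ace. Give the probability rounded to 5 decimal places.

X ~ Binomial(n=16, p=0.144).
P(X=1) = C(16,1) · p^1 · (1−p)^15
= 16 · 0.144 · 0.097075 = 0.2236603

0.22366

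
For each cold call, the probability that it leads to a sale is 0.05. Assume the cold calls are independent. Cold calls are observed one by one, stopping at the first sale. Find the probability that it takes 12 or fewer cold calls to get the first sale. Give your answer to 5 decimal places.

0.45964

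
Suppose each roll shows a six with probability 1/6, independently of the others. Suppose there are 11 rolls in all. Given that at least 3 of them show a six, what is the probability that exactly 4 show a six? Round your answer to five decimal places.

X ~ Binomial(11, 0.166667). Want P(X=4 | X≥3) = P(X=4) / P(X≥3).
P(X=4) = C(11,4)·0.166667^4·0.833333^7 = 0.0710625
P(X≥3) = 1 − 0.1345880 − 0.2960936 − 0.2960936 = 0.2732249
Ratio = 0.0710625 / 0.2732249 = 0.2600878

0.26009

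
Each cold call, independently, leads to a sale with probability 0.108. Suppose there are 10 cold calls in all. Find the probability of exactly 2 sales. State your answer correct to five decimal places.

0.21037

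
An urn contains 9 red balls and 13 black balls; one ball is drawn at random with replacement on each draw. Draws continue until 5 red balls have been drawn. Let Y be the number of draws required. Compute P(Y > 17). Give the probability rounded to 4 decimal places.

0.1110

Needing more than 17 draws ⇔ fewer than 5 successes in the first 17. With X ~ Binomial(17, 0.409091), P(Y > 17) = P(X ≤ 4).
  k=0: C(17,0)·0.409091^0·0.590909^17 = 0.000131
  k=1: C(17,1)·0.409091^1·0.590909^16 = 0.001537
  k=2: C(17,2)·0.409091^2·0.590909^15 = 0.008511
  k=3: C(17,3)·0.409091^3·0.590909^14 = 0.029462
  k=4: C(17,4)·0.409091^4·0.590909^13 = 0.071388
P(X ≤ 4) = 0.111028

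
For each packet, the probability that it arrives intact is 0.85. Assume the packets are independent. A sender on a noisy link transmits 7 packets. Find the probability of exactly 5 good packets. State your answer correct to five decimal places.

X ~ Binomial(n=7, p=0.85).
P(X=5) = C(7,5) · p^5 · (1−p)^2
= 21 · 0.44371 · 0.0225 = 0.2096508

0.20965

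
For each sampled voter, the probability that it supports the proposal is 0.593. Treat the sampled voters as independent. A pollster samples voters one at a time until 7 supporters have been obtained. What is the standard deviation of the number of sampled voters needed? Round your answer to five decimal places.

Y = total sampled voters until the seventh success; negative binomial with r=7, p=0.593.
SD(Y) = √[r(1−p)/p²] = √(8.1018288) = 2.8463712

2.84637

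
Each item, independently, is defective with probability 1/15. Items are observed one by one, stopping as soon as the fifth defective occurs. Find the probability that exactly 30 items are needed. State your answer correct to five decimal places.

0.00557

Y = trial on which the fifth success occurs; negative binomial, r=5, p=0.066667.
P(Y=30) = C(29,4) · p^5 · (1−p)^25
= 23751 · 1.3169e-06 · 0.1782 = 0.0055737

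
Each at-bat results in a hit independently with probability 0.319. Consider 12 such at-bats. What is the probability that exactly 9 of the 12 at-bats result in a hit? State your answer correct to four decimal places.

X ~ Binomial(n=12, p=0.319).
P(X=9) = C(12,9) · p^9 · (1−p)^3
= 220 · 3.4207e-05 · 0.31582 = 0.002377

0.0024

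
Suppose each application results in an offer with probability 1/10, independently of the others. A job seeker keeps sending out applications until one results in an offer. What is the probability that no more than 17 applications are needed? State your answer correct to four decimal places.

0.8332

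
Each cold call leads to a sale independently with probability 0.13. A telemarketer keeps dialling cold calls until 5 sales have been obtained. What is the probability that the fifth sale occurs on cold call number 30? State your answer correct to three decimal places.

Y = trial on which the fifth success occurs; negative binomial, r=5, p=0.13.
P(Y=30) = C(29,4) · p^5 · (1−p)^25
= 23751 · 3.7129e-05 · 0.03076 = 0.02713

0.027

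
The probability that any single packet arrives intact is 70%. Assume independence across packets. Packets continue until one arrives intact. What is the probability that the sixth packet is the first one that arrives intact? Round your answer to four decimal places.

Geometric (trials to first success), p = 0.70.
P(Y = 6) = (1−p)^5 · p = 0.00243 · 0.70 = 0.001701

0.0017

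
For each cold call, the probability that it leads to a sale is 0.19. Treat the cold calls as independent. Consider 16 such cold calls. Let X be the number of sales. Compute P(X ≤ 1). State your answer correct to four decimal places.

X ~ Binomial(16, 0.19); P(X ≤ 1) = Σ C(16,k) p^k (1−p)^(16−k) over k:
  k=0: C(16,0)·0.19^0·0.81^16 = 0.034337
  k=1: C(16,1)·0.19^1·0.81^15 = 0.128869
Total = 0.163206

0.1632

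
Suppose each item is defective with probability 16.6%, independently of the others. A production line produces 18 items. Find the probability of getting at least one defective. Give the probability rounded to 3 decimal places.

P(at least one) = 1 − P(none) = 1 − (1 − 0.166)^18
= 1 − 0.03811 = 0.96189

0.962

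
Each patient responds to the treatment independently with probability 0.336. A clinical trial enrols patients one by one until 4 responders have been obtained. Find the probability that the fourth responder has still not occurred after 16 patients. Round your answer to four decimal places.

0.1605

Needing more than 16 patients ⇔ fewer than 4 successes in the first 16. With X ~ Binomial(16, 0.336), P(Y > 16) = P(X ≤ 3).
  k=0: C(16,0)·0.336^0·0.664^16 = 0.001428
  k=1: C(16,1)·0.336^1·0.664^15 = 0.011561
  k=2: C(16,2)·0.336^2·0.664^14 = 0.043875
  k=3: C(16,3)·0.336^3·0.664^13 = 0.103607
P(X ≤ 3) = 0.160470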